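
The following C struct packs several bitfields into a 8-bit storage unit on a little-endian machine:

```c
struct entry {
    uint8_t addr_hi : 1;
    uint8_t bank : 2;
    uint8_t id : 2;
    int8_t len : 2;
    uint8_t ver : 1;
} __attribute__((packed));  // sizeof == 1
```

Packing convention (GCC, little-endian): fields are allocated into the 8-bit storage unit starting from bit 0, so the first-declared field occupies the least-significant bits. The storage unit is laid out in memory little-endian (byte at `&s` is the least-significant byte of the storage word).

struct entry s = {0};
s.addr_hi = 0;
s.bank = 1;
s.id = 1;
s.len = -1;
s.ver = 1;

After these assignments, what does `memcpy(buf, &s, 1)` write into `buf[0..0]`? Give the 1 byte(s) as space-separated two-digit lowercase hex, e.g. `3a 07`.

ea

addr_hi:1 = 0 → 0x0 << 0 → word 0x00
bank:2 = 1 → 0x1 << 1 → word 0x02
id:2 = 1 → 0x1 << 3 → word 0x0a
len:2 = -1 → 0x3 << 5 → word 0x6a
ver:1 = 1 → 0x1 << 7 → word 0xea
word = 0xea → little-endian bytes:
  [0]=0xea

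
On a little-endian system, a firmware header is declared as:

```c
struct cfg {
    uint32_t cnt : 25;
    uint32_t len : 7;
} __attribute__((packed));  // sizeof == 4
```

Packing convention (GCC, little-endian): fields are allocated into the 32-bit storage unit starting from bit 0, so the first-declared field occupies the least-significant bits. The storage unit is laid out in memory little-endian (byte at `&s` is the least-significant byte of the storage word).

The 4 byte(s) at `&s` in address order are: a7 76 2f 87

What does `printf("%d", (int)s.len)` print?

67

[0]=0xa7 [1]=0x76 [2]=0x2f [3]=0x87 (little-endian) → word 0x872f76a7
cnt [0+:25] = (word>>0) & 0x1ffffff = 19887783
len [25+:7] = (word>>25) & 0x7f = 67  ←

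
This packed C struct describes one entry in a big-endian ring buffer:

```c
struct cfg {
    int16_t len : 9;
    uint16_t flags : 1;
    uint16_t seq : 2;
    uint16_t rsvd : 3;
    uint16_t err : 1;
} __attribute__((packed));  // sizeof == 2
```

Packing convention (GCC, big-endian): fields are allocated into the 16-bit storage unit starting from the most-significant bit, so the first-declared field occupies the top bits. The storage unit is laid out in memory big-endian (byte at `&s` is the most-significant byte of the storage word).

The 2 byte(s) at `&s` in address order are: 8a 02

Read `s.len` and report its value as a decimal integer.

[0]=0x8a [1]=0x02 (big-endian) → word 0x8a02
len [7+:9] = (word>>7) & 0x1ff = 276  ←
flags [6+:1] = (word>>6) & 0x1 = 0
seq [4+:2] = (word>>4) & 0x3 = 0
rsvd [1+:3] = (word>>1) & 0x7 = 1
err [0+:1] = (word>>0) & 0x1 = 0
len signed 9b, MSB=1: 276 - 512 = -236

-236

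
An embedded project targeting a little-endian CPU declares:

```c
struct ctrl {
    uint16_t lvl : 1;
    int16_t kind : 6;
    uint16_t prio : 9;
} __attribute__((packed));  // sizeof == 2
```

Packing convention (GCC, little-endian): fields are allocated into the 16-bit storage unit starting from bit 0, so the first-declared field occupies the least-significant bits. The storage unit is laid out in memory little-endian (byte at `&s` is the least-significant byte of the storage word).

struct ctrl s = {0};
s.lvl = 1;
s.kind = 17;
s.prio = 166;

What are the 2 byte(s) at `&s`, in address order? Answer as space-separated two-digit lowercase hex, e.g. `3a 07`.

[0+:1] lvl=1 & 0x1 = 0x1; word=0x0001
[1+:6] kind=17 & 0x3f = 0x11; word=0x0023
[7+:9] prio=166 & 0x1ff = 0xa6; word=0x5323
word = 0x5323 → little-endian bytes:
  [0]=0x23  [1]=0x53

23 53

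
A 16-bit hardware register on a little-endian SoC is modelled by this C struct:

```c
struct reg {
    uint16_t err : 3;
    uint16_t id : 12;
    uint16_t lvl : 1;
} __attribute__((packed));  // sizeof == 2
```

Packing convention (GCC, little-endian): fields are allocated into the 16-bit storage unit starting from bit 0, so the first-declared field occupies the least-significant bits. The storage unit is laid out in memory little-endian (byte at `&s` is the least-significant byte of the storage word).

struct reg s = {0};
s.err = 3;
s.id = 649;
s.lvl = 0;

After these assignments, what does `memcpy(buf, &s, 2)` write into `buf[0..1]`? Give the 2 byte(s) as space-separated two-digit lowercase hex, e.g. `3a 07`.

err (3b) val=3 bits=0x3 at bit 0: 0x0003
id (12b) val=649 bits=0x289 at bit 3: 0x144b
lvl (1b) val=0 bits=0x0 at bit 15: 0x144b
word = 0x144b → little-endian bytes:
  [0]=0x4b  [1]=0x14

4b 14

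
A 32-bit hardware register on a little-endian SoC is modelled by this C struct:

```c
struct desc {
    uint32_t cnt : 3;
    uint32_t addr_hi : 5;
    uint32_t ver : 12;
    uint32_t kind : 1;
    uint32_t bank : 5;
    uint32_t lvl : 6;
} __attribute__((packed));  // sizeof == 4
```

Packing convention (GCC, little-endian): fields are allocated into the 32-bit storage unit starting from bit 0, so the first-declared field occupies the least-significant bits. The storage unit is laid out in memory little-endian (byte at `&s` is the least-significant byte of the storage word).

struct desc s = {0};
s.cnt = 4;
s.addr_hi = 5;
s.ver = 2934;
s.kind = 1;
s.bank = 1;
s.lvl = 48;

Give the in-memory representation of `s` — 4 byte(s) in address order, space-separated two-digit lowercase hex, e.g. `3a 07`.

[0+:3] cnt=4 & 0x7 = 0x4; word=0x00000004
[3+:5] addr_hi=5 & 0x1f = 0x5; word=0x0000002c
[8+:12] ver=2934 & 0xfff = 0xb76; word=0x000b762c
[20+:1] kind=1 & 0x1 = 0x1; word=0x001b762c
[21+:5] bank=1 & 0x1f = 0x1; word=0x003b762c
[26+:6] lvl=48 & 0x3f = 0x30; word=0xc03b762c
word = 0xc03b762c → little-endian bytes:
  [0]=0x2c  [1]=0x76  [2]=0x3b  [3]=0xc0

2c 76 3b c0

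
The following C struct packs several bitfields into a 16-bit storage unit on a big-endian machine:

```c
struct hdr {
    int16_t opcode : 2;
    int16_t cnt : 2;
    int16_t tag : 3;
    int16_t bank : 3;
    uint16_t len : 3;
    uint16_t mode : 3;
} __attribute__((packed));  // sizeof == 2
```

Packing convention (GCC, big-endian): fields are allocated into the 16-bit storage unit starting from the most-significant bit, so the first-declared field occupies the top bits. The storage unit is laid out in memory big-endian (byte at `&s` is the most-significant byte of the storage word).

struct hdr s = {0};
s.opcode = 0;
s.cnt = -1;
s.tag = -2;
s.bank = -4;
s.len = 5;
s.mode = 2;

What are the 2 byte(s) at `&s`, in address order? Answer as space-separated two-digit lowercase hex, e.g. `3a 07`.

opcode (2b) val=0 bits=0x0 at bit 14: 0x0000
cnt (2b) val=-1 bits=0x3 at bit 12: 0x3000
tag (3b) val=-2 bits=0x6 at bit 9: 0x3c00
bank (3b) val=-4 bits=0x4 at bit 6: 0x3d00
len (3b) val=5 bits=0x5 at bit 3: 0x3d28
mode (3b) val=2 bits=0x2 at bit 0: 0x3d2a
word = 0x3d2a → big-endian bytes:
  [0]=0x3d  [1]=0x2a

3d 2a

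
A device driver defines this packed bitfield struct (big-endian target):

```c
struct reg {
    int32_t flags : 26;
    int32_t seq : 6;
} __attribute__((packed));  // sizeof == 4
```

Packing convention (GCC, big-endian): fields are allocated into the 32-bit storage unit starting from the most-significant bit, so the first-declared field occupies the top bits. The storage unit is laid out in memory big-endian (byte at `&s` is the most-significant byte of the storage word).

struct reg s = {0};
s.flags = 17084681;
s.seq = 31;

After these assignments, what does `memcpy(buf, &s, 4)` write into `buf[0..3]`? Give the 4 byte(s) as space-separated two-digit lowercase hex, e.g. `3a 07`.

41 2c 42 5f

flags:26 = 17084681 → 0x104b109 << 6 → word 0x412c4240
seq:6 = 31 → 0x1f << 0 → word 0x412c425f
word = 0x412c425f → big-endian bytes:
  [0]=0x41  [1]=0x2c  [2]=0x42  [3]=0x5f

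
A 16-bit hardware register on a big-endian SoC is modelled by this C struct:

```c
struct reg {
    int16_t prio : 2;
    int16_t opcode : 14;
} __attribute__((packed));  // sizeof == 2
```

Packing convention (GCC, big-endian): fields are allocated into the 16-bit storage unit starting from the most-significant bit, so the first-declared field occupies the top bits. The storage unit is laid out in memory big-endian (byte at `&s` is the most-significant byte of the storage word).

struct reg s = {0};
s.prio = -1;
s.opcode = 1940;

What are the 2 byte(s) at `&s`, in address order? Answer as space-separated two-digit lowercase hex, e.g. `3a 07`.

c7 94

[14+:2] prio=-1 & 0x3 = 0x3; word=0xc000
[0+:14] opcode=1940 & 0x3fff = 0x794; word=0xc794
word = 0xc794 → big-endian bytes:
  [0]=0xc7  [1]=0x94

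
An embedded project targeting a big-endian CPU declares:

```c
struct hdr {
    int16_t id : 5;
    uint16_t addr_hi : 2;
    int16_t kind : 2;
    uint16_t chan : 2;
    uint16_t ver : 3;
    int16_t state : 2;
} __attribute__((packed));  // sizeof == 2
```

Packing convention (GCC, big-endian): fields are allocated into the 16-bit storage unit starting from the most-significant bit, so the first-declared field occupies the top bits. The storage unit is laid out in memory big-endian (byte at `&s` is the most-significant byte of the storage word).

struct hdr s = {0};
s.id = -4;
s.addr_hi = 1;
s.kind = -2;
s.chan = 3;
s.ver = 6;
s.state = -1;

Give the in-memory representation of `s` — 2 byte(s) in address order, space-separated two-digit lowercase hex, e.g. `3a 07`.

id:5 = -4 → 0x1c << 11 → word 0xe000
addr_hi:2 = 1 → 0x1 << 9 → word 0xe200
kind:2 = -2 → 0x2 << 7 → word 0xe300
chan:2 = 3 → 0x3 << 5 → word 0xe360
ver:3 = 6 → 0x6 << 2 → word 0xe378
state:2 = -1 → 0x3 << 0 → word 0xe37b
word = 0xe37b → big-endian bytes:
  [0]=0xe3  [1]=0x7b

e3 7b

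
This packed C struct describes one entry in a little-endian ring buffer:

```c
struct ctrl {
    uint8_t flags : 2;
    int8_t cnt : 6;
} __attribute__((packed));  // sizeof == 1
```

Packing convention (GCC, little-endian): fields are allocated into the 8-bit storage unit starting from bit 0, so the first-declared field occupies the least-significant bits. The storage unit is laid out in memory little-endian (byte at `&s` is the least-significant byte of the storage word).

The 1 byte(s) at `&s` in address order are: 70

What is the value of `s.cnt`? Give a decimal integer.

[0]=0x70 (little-endian) → word 0x70
flags [0+:2] = (word>>0) & 0x3 = 0
cnt [2+:6] = (word>>2) & 0x3f = 28  ←
cnt signed 6b, MSB=0: value = 28

28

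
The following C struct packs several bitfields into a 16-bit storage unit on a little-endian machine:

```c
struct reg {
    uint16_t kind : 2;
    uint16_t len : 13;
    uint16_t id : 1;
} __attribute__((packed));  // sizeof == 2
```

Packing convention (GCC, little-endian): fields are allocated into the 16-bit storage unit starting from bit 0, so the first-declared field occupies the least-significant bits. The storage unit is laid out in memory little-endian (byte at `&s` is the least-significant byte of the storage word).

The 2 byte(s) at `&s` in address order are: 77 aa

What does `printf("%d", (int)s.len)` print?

2717

[0]=0x77 [1]=0xaa (little-endian) → word 0xaa77
kind [0+:2] = (word>>0) & 0x3 = 3
len [2+:13] = (word>>2) & 0x1fff = 2717  ←
id [15+:1] = (word>>15) & 0x1 = 1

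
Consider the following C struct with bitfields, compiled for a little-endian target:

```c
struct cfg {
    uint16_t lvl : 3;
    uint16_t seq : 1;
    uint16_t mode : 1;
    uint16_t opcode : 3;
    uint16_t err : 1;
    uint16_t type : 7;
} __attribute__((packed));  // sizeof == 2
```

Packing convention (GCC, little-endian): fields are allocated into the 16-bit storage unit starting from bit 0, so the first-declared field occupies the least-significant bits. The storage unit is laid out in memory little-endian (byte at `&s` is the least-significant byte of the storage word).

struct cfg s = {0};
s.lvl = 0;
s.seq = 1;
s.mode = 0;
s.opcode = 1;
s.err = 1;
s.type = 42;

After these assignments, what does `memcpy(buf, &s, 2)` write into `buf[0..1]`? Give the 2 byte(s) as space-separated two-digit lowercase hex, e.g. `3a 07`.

28 55

[0+:3] lvl=0 & 0x7 = 0x0; word=0x0000
[3+:1] seq=1 & 0x1 = 0x1; word=0x0008
[4+:1] mode=0 & 0x1 = 0x0; word=0x0008
[5+:3] opcode=1 & 0x7 = 0x1; word=0x0028
[8+:1] err=1 & 0x1 = 0x1; word=0x0128
[9+:7] type=42 & 0x7f = 0x2a; word=0x5528
word = 0x5528 → little-endian bytes:
  [0]=0x28  [1]=0x55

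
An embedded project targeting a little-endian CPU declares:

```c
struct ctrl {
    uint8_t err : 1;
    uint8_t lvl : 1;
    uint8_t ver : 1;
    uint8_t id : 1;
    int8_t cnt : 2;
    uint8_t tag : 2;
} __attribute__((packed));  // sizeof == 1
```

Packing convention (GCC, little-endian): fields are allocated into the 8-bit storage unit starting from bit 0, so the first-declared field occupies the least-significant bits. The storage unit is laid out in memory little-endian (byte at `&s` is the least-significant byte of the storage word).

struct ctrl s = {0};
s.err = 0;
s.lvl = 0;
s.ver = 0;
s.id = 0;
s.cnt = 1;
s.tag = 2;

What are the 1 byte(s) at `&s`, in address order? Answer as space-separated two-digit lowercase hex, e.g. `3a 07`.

90

err (1b) val=0 bits=0x0 at bit 0: 0x00
lvl (1b) val=0 bits=0x0 at bit 1: 0x00
ver (1b) val=0 bits=0x0 at bit 2: 0x00
id (1b) val=0 bits=0x0 at bit 3: 0x00
cnt (2b) val=1 bits=0x1 at bit 4: 0x10
tag (2b) val=2 bits=0x2 at bit 6: 0x90
word = 0x90 → little-endian bytes:
  [0]=0x90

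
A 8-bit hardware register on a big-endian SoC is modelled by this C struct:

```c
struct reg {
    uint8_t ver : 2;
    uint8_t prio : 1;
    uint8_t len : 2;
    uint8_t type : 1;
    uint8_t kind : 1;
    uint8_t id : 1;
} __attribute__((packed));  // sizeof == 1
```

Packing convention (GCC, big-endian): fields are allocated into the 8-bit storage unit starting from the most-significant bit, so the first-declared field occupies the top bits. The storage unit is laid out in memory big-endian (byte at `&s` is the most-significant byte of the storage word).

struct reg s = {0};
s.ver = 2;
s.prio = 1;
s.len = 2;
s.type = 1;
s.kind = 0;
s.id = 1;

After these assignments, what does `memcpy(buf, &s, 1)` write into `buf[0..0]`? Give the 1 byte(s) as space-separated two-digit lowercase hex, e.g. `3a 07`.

b5

ver (2b) val=2 bits=0x2 at bit 6: 0x80
prio (1b) val=1 bits=0x1 at bit 5: 0xa0
len (2b) val=2 bits=0x2 at bit 3: 0xb0
type (1b) val=1 bits=0x1 at bit 2: 0xb4
kind (1b) val=0 bits=0x0 at bit 1: 0xb4
id (1b) val=1 bits=0x1 at bit 0: 0xb5
word = 0xb5 → big-endian bytes:
  [0]=0xb5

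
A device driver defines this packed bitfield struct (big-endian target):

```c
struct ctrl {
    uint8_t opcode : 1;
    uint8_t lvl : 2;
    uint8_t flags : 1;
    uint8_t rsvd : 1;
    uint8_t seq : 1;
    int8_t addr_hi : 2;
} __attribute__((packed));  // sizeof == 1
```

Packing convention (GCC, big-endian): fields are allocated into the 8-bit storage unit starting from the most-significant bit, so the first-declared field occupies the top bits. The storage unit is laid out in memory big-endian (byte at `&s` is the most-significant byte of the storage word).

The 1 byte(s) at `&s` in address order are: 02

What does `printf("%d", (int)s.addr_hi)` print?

-2

[0]=0x02 (big-endian) → word 0x02
opcode [7+:1] = (word>>7) & 0x1 = 0
lvl [5+:2] = (word>>5) & 0x3 = 0
flags [4+:1] = (word>>4) & 0x1 = 0
rsvd [3+:1] = (word>>3) & 0x1 = 0
seq [2+:1] = (word>>2) & 0x1 = 0
addr_hi [0+:2] = (word>>0) & 0x3 = 2  ←
addr_hi signed 2b, MSB=1: 2 - 4 = -2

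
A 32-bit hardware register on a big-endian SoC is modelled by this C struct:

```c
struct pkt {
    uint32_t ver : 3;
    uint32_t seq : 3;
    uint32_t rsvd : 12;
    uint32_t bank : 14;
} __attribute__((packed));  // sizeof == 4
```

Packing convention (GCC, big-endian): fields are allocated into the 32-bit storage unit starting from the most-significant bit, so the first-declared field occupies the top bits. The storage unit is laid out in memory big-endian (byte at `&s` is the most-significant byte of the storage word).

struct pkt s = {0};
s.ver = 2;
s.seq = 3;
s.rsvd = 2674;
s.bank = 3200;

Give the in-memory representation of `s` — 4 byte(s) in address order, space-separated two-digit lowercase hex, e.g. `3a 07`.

4e 9c 8c 80

ver:3 = 2 → 0x2 << 29 → word 0x40000000
seq:3 = 3 → 0x3 << 26 → word 0x4c000000
rsvd:12 = 2674 → 0xa72 << 14 → word 0x4e9c8000
bank:14 = 3200 → 0xc80 << 0 → word 0x4e9c8c80
word = 0x4e9c8c80 → big-endian bytes:
  [0]=0x4e  [1]=0x9c  [2]=0x8c  [3]=0x80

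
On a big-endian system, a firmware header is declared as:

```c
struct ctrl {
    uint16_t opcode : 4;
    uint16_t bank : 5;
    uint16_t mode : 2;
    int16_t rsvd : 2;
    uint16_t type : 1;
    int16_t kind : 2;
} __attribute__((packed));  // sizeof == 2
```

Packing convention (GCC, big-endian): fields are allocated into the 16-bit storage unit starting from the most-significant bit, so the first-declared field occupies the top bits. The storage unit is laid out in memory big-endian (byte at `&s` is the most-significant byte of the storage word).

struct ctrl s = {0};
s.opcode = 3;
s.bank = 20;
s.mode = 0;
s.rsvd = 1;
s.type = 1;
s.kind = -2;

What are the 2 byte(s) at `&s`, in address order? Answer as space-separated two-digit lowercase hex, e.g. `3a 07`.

3a 0e

opcode:4 = 3 → 0x3 << 12 → word 0x3000
bank:5 = 20 → 0x14 << 7 → word 0x3a00
mode:2 = 0 → 0x0 << 5 → word 0x3a00
rsvd:2 = 1 → 0x1 << 3 → word 0x3a08
type:1 = 1 → 0x1 << 2 → word 0x3a0c
kind:2 = -2 → 0x2 << 0 → word 0x3a0e
word = 0x3a0e → big-endian bytes:
  [0]=0x3a  [1]=0x0e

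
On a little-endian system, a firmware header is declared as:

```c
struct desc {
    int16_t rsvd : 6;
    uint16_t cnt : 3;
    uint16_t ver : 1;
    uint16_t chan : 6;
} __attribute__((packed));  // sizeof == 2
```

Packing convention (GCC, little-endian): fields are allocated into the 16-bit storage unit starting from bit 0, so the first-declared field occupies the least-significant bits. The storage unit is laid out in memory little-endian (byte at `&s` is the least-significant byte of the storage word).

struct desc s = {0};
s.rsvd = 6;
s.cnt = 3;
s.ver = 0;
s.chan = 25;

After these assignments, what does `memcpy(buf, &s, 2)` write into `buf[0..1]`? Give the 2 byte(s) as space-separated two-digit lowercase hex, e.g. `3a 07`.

c6 64

rsvd (6b) val=6 bits=0x6 at bit 0: 0x0006
cnt (3b) val=3 bits=0x3 at bit 6: 0x00c6
ver (1b) val=0 bits=0x0 at bit 9: 0x00c6
chan (6b) val=25 bits=0x19 at bit 10: 0x64c6
word = 0x64c6 → little-endian bytes:
  [0]=0xc6  [1]=0x64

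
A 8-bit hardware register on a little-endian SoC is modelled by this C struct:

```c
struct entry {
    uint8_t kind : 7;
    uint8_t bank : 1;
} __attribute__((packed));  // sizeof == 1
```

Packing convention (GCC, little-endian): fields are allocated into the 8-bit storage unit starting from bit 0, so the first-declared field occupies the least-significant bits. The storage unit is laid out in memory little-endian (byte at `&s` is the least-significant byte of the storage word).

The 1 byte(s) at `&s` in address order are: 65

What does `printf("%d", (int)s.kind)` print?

101

[0]=0x65 (little-endian) → word 0x65
kind:7 @ bit 0 → (0x65>>0)&0x7f = 0x65  ←
bank:1 @ bit 7 → (0x65>>7)&0x1 = 0x0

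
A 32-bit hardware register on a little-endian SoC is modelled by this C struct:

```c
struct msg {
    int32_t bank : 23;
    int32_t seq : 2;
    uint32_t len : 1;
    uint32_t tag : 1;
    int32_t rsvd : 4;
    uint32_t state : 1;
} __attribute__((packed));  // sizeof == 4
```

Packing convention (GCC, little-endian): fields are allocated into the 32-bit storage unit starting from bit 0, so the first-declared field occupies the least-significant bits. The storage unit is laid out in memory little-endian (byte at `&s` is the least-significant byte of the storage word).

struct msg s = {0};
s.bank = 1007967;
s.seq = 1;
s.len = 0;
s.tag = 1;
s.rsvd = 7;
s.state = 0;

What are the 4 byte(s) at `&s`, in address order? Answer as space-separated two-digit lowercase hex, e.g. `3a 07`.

[0+:23] bank=1007967 & 0x7fffff = 0xf615f; word=0x000f615f
[23+:2] seq=1 & 0x3 = 0x1; word=0x008f615f
[25+:1] len=0 & 0x1 = 0x0; word=0x008f615f
[26+:1] tag=1 & 0x1 = 0x1; word=0x048f615f
[27+:4] rsvd=7 & 0xf = 0x7; word=0x3c8f615f
[31+:1] state=0 & 0x1 = 0x0; word=0x3c8f615f
word = 0x3c8f615f → little-endian bytes:
  [0]=0x5f  [1]=0x61  [2]=0x8f  [3]=0x3c

5f 61 8f 3c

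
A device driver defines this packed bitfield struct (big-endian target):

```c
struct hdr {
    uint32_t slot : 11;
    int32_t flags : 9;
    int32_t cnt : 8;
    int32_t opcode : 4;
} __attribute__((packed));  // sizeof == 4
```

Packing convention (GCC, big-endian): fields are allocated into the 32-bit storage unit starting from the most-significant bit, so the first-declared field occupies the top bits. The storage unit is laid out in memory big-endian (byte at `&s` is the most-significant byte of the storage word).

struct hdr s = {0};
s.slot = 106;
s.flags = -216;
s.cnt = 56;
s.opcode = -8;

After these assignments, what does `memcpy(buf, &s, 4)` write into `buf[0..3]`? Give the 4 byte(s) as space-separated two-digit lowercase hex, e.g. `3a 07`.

0d 52 83 88

slot (11b) val=106 bits=0x6a at bit 21: 0x0d400000
flags (9b) val=-216 bits=0x128 at bit 12: 0x0d528000
cnt (8b) val=56 bits=0x38 at bit 4: 0x0d528380
opcode (4b) val=-8 bits=0x8 at bit 0: 0x0d528388
word = 0x0d528388 → big-endian bytes:
  [0]=0x0d  [1]=0x52  [2]=0x83  [3]=0x88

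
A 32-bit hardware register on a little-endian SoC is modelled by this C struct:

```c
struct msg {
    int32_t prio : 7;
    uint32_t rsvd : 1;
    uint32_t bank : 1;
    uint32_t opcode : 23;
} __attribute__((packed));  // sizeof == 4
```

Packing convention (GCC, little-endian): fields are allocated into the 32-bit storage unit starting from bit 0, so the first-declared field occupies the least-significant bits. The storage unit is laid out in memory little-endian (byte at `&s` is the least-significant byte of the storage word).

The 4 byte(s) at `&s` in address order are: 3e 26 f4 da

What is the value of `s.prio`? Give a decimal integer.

62

[0]=0x3e [1]=0x26 [2]=0xf4 [3]=0xda (little-endian) → word 0xdaf4263e
prio [0+:7] = (word>>0) & 0x7f = 62  ←
rsvd [7+:1] = (word>>7) & 0x1 = 0
bank [8+:1] = (word>>8) & 0x1 = 0
opcode [9+:23] = (word>>9) & 0x7fffff = 7174675
prio signed 7b, MSB=0: value = 62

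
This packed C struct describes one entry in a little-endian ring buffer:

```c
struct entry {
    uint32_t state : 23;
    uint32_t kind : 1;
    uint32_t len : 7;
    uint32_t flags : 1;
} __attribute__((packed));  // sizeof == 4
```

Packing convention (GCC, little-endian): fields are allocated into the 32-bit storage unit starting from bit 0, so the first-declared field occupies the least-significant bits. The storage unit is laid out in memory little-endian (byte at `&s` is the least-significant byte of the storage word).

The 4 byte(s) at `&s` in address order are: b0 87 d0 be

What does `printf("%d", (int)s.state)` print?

[0]=0xb0 [1]=0x87 [2]=0xd0 [3]=0xbe (little-endian) → word 0xbed087b0
state:23 @ bit 0 → (0xbed087b0>>0)&0x7fffff = 0x5087b0  ←
kind:1 @ bit 23 → (0xbed087b0>>23)&0x1 = 0x1
len:7 @ bit 24 → (0xbed087b0>>24)&0x7f = 0x3e
flags:1 @ bit 31 → (0xbed087b0>>31)&0x1 = 0x1

5277616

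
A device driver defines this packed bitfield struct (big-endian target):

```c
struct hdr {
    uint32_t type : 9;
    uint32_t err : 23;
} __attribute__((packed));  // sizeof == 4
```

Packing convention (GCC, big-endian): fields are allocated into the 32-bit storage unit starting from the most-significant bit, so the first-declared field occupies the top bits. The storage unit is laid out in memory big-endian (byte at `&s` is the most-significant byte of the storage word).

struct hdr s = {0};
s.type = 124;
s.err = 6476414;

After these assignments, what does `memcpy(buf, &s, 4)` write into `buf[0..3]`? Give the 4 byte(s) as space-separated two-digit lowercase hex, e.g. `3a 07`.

3e 62 d2 7e

[23+:9] type=124 & 0x1ff = 0x7c; word=0x3e000000
[0+:23] err=6476414 & 0x7fffff = 0x62d27e; word=0x3e62d27e
word = 0x3e62d27e → big-endian bytes:
  [0]=0x3e  [1]=0x62  [2]=0xd2  [3]=0x7e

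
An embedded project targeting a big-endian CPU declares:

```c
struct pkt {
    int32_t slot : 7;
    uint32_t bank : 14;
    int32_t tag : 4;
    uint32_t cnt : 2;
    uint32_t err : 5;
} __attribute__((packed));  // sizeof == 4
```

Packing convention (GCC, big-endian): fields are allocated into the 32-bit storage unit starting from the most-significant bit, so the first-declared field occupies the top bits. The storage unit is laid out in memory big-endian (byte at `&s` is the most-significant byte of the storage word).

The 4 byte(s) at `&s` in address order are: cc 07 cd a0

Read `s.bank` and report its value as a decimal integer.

[0]=0xcc [1]=0x07 [2]=0xcd [3]=0xa0 (big-endian) → word 0xcc07cda0
slot [25+:7] = (word>>25) & 0x7f = 102
bank [11+:14] = (word>>11) & 0x3fff = 249  ←
tag [7+:4] = (word>>7) & 0xf = 11
cnt [5+:2] = (word>>5) & 0x3 = 1
err [0+:5] = (word>>0) & 0x1f = 0

249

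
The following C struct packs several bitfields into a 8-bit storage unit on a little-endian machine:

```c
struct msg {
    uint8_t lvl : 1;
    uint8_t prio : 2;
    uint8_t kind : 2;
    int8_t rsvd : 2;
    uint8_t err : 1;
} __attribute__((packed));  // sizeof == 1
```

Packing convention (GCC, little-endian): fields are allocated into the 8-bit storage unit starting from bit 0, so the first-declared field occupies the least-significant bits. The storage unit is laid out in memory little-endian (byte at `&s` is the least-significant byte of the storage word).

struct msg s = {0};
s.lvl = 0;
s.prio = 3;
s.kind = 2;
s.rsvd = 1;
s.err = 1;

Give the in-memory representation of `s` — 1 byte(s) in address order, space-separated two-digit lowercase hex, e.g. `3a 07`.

lvl:1 = 0 → 0x0 << 0 → word 0x00
prio:2 = 3 → 0x3 << 1 → word 0x06
kind:2 = 2 → 0x2 << 3 → word 0x16
rsvd:2 = 1 → 0x1 << 5 → word 0x36
err:1 = 1 → 0x1 << 7 → word 0xb6
word = 0xb6 → little-endian bytes:
  [0]=0xb6

b6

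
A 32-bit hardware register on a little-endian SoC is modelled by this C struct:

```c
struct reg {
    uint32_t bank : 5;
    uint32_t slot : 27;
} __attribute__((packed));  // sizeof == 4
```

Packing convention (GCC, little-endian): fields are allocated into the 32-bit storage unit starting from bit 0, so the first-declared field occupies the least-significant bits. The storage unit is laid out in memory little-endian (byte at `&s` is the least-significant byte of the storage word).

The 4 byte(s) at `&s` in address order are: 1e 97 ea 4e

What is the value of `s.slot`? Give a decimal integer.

41374904

[0]=0x1e [1]=0x97 [2]=0xea [3]=0x4e (little-endian) → word 0x4eea971e
bank:5 @ bit 0 → (0x4eea971e>>0)&0x1f = 0x1e
slot:27 @ bit 5 → (0x4eea971e>>5)&0x7ffffff = 0x27754b8  ←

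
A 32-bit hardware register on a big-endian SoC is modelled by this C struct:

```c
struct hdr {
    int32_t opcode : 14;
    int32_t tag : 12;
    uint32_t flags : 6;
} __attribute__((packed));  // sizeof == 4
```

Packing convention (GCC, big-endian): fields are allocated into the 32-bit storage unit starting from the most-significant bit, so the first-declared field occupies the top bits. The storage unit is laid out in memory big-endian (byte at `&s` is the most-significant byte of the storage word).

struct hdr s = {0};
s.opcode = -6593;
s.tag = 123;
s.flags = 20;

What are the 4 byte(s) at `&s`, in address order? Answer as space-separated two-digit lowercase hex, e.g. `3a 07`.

opcode:14 = -6593 → 0x263f << 18 → word 0x98fc0000
tag:12 = 123 → 0x7b << 6 → word 0x98fc1ec0
flags:6 = 20 → 0x14 << 0 → word 0x98fc1ed4
word = 0x98fc1ed4 → big-endian bytes:
  [0]=0x98  [1]=0xfc  [2]=0x1e  [3]=0xd4

98 fc 1e d4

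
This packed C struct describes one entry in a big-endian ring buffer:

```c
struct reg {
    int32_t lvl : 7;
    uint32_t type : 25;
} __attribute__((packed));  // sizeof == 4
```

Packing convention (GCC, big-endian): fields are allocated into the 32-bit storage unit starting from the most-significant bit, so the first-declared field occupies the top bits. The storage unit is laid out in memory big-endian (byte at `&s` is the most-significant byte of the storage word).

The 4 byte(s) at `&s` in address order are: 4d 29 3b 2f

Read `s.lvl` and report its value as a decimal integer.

[0]=0x4d [1]=0x29 [2]=0x3b [3]=0x2f (big-endian) → word 0x4d293b2f
lvl [25+:7] = (word>>25) & 0x7f = 38  ←
type [0+:25] = (word>>0) & 0x1ffffff = 19479343
lvl signed 7b, MSB=0: value = 38

38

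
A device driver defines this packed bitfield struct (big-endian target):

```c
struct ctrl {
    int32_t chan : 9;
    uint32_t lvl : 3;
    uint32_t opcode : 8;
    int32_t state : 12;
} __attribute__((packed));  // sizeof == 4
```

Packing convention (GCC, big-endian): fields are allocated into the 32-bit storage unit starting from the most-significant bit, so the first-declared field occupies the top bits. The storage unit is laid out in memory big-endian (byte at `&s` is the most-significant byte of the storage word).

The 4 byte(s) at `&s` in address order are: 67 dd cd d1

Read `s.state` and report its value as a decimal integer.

[0]=0x67 [1]=0xdd [2]=0xcd [3]=0xd1 (big-endian) → word 0x67ddcdd1
chan:9 @ bit 23 → (0x67ddcdd1>>23)&0x1ff = 0xcf
lvl:3 @ bit 20 → (0x67ddcdd1>>20)&0x7 = 0x5
opcode:8 @ bit 12 → (0x67ddcdd1>>12)&0xff = 0xdc
state:12 @ bit 0 → (0x67ddcdd1>>0)&0xfff = 0xdd1  ←
state signed 12b, MSB=1: 3537 - 4096 = -559

-559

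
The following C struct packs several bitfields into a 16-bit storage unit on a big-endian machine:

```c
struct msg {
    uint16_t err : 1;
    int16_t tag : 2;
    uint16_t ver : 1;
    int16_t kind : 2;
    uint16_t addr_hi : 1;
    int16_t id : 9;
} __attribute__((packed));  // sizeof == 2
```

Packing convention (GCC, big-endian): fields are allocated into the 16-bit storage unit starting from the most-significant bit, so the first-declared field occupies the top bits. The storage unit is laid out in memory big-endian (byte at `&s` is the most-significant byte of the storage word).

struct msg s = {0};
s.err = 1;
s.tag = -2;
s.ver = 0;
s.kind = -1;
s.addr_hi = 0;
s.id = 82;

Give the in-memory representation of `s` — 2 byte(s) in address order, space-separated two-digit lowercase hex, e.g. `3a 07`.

err:1 = 1 → 0x1 << 15 → word 0x8000
tag:2 = -2 → 0x2 << 13 → word 0xc000
ver:1 = 0 → 0x0 << 12 → word 0xc000
kind:2 = -1 → 0x3 << 10 → word 0xcc00
addr_hi:1 = 0 → 0x0 << 9 → word 0xcc00
id:9 = 82 → 0x52 << 0 → word 0xcc52
word = 0xcc52 → big-endian bytes:
  [0]=0xcc  [1]=0x52

cc 52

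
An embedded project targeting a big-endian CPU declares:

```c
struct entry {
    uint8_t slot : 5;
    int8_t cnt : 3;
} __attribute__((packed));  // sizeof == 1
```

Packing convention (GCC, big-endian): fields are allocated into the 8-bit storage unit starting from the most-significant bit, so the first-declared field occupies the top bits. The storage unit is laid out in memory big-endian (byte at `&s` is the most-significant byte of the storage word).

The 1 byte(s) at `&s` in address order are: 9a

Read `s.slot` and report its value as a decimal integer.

[0]=0x9a (big-endian) → word 0x9a
slot [3+:5] = (word>>3) & 0x1f = 19  ←
cnt [0+:3] = (word>>0) & 0x7 = 2

19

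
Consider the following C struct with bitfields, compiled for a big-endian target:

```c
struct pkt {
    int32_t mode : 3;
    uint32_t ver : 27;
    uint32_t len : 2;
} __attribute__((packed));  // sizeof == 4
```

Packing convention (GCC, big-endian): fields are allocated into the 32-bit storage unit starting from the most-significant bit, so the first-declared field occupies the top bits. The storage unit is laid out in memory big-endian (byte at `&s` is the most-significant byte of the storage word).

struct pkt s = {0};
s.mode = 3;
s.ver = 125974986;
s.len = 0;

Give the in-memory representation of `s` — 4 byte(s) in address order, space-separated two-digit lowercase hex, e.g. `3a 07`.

[29+:3] mode=3 & 0x7 = 0x3; word=0x60000000
[2+:27] ver=125974986 & 0x7ffffff = 0x78239ca; word=0x7e08e728
[0+:2] len=0 & 0x3 = 0x0; word=0x7e08e728
word = 0x7e08e728 → big-endian bytes:
  [0]=0x7e  [1]=0x08  [2]=0xe7  [3]=0x28

7e 08 e7 28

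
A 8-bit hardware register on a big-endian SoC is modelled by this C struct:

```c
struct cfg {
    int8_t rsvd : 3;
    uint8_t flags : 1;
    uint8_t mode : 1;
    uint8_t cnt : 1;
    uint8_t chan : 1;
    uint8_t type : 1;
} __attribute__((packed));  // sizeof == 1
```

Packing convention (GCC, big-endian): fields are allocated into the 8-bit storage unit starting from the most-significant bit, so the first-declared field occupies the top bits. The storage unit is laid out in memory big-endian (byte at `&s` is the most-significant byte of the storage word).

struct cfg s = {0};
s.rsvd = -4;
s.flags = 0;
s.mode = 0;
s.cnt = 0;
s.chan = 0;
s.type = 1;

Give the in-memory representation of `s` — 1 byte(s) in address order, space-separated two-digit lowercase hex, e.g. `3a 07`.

rsvd:3 = -4 → 0x4 << 5 → word 0x80
flags:1 = 0 → 0x0 << 4 → word 0x80
mode:1 = 0 → 0x0 << 3 → word 0x80
cnt:1 = 0 → 0x0 << 2 → word 0x80
chan:1 = 0 → 0x0 << 1 → word 0x80
type:1 = 1 → 0x1 << 0 → word 0x81
word = 0x81 → big-endian bytes:
  [0]=0x81

81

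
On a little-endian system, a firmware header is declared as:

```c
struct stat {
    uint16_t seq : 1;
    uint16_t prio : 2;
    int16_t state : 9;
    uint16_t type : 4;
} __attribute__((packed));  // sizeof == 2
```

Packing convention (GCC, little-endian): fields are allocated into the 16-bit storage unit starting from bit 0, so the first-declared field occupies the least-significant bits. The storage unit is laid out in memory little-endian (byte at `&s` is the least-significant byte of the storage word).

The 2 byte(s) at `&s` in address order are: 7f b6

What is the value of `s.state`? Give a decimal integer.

[0]=0x7f [1]=0xb6 (little-endian) → word 0xb67f
seq [0+:1] = (word>>0) & 0x1 = 1
prio [1+:2] = (word>>1) & 0x3 = 3
state [3+:9] = (word>>3) & 0x1ff = 207  ←
type [12+:4] = (word>>12) & 0xf = 11
state signed 9b, MSB=0: value = 207

207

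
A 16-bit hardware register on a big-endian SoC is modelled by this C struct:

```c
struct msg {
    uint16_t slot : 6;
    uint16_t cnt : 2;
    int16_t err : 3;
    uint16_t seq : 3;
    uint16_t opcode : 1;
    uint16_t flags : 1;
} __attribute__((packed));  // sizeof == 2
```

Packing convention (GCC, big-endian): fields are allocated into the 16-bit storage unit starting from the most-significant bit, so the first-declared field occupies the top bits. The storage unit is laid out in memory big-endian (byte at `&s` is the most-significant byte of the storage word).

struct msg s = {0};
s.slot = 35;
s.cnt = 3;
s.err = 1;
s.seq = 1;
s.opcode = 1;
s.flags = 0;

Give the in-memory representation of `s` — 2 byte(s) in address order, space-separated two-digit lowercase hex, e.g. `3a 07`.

slot:6 = 35 → 0x23 << 10 → word 0x8c00
cnt:2 = 3 → 0x3 << 8 → word 0x8f00
err:3 = 1 → 0x1 << 5 → word 0x8f20
seq:3 = 1 → 0x1 << 2 → word 0x8f24
opcode:1 = 1 → 0x1 << 1 → word 0x8f26
flags:1 = 0 → 0x0 << 0 → word 0x8f26
word = 0x8f26 → big-endian bytes:
  [0]=0x8f  [1]=0x26

8f 26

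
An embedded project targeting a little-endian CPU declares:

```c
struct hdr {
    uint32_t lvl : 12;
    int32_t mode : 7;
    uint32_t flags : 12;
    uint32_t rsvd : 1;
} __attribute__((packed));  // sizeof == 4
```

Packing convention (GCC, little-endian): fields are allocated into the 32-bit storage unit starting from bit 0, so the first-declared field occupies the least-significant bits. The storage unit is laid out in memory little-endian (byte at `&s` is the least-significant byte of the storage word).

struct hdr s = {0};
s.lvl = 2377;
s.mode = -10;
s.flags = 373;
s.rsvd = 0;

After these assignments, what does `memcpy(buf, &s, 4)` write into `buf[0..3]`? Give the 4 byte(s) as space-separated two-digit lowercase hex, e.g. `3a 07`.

lvl (12b) val=2377 bits=0x949 at bit 0: 0x00000949
mode (7b) val=-10 bits=0x76 at bit 12: 0x00076949
flags (12b) val=373 bits=0x175 at bit 19: 0x0baf6949
rsvd (1b) val=0 bits=0x0 at bit 31: 0x0baf6949
word = 0x0baf6949 → little-endian bytes:
  [0]=0x49  [1]=0x69  [2]=0xaf  [3]=0x0b

49 69 af 0b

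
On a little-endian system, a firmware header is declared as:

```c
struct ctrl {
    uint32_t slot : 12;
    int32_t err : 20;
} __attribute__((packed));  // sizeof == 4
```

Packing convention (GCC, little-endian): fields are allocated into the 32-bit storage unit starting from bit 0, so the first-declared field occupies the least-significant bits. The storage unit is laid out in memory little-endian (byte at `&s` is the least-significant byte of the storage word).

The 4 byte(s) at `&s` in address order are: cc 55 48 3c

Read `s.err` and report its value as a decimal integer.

[0]=0xcc [1]=0x55 [2]=0x48 [3]=0x3c (little-endian) → word 0x3c4855cc
slot [0+:12] = (word>>0) & 0xfff = 1484
err [12+:20] = (word>>12) & 0xfffff = 246917  ←
err signed 20b, MSB=0: value = 246917

246917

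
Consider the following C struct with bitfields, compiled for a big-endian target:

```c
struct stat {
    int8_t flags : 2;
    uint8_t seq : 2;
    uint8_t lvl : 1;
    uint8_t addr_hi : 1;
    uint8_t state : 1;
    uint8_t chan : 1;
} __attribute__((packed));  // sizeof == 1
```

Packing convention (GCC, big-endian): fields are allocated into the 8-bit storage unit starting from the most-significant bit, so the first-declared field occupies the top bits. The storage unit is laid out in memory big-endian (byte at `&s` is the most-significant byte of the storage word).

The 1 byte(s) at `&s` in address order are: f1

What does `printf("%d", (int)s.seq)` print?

3

[0]=0xf1 (big-endian) → word 0xf1
flags [6+:2] = (word>>6) & 0x3 = 3
seq [4+:2] = (word>>4) & 0x3 = 3  ←
lvl [3+:1] = (word>>3) & 0x1 = 0
addr_hi [2+:1] = (word>>2) & 0x1 = 0
state [1+:1] = (word>>1) & 0x1 = 0
chan [0+:1] = (word>>0) & 0x1 = 1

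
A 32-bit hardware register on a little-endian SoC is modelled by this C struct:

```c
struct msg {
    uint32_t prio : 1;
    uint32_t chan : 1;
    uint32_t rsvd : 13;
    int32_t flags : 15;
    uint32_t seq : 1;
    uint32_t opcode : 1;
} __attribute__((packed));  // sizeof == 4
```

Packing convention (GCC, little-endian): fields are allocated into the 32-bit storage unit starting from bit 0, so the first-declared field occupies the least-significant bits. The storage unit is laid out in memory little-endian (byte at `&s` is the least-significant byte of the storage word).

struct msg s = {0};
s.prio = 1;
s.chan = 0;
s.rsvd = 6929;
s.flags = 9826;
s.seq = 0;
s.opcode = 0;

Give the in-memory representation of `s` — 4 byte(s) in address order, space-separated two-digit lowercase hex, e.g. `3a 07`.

prio:1 = 1 → 0x1 << 0 → word 0x00000001
chan:1 = 0 → 0x0 << 1 → word 0x00000001
rsvd:13 = 6929 → 0x1b11 << 2 → word 0x00006c45
flags:15 = 9826 → 0x2662 << 15 → word 0x13316c45
seq:1 = 0 → 0x0 << 30 → word 0x13316c45
opcode:1 = 0 → 0x0 << 31 → word 0x13316c45
word = 0x13316c45 → little-endian bytes:
  [0]=0x45  [1]=0x6c  [2]=0x31  [3]=0x13

45 6c 31 13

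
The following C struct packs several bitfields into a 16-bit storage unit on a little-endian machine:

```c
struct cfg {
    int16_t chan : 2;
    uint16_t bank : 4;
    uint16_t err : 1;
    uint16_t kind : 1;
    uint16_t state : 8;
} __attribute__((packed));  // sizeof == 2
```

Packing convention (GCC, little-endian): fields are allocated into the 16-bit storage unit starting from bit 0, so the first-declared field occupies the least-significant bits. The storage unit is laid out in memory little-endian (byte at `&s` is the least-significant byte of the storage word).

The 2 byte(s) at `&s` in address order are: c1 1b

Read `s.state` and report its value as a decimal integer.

27

[0]=0xc1 [1]=0x1b (little-endian) → word 0x1bc1
chan [0+:2] = (word>>0) & 0x3 = 1
bank [2+:4] = (word>>2) & 0xf = 0
err [6+:1] = (word>>6) & 0x1 = 1
kind [7+:1] = (word>>7) & 0x1 = 1
state [8+:8] = (word>>8) & 0xff = 27  ←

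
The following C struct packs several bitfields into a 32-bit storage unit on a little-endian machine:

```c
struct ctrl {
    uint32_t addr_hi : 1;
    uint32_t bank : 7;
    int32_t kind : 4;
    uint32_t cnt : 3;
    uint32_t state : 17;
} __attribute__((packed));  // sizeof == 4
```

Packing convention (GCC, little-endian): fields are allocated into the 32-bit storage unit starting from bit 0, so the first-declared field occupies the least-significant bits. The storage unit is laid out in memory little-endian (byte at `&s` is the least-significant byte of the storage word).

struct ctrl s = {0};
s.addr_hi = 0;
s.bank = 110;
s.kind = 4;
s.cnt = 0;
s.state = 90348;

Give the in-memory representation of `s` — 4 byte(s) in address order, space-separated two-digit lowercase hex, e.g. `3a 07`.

[0+:1] addr_hi=0 & 0x1 = 0x0; word=0x00000000
[1+:7] bank=110 & 0x7f = 0x6e; word=0x000000dc
[8+:4] kind=4 & 0xf = 0x4; word=0x000004dc
[12+:3] cnt=0 & 0x7 = 0x0; word=0x000004dc
[15+:17] state=90348 & 0x1ffff = 0x160ec; word=0xb07604dc
word = 0xb07604dc → little-endian bytes:
  [0]=0xdc  [1]=0x04  [2]=0x76  [3]=0xb0

dc 04 76 b0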